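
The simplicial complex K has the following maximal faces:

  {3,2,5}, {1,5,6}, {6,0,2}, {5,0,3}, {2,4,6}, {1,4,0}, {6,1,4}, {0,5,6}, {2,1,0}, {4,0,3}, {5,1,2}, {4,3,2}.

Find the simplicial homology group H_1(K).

Take the total order 0 < 1 < 2 < 3 < 4 < 5 < 6 on the vertex set. Then K (dimension 2) consists of the simplices:

  0-simplices (7): [0], [1], [2], [3], [4], [5], [6]
  1-simplices (18): [0,1], [0,2], [0,3], [0,4], [0,5], [0,6], [1,2], [1,4], [1,5], [1,6], [2,3], [2,4], [2,5], [2,6], [3,4], [3,5], [4,6], [5,6]
  2-simplices (12): [0,1,2], [0,1,4], [0,2,6], [0,3,4], [0,3,5], [0,5,6], [1,2,5], [1,4,6], [1,5,6], [2,3,4], [2,3,5], [2,4,6]

giving chain groups C_0 ≅ Z^7, C_1 ≅ Z^18, C_2 ≅ Z^12.

The boundary map ∂_1: C_1 → C_0 sends each edge [p,q] (with p < q) to q − p. For instance
  ∂[0,2] = [2] − [0].
This gives a 7×18 integer matrix of rank 6; reducing to Smith normal form yields diagonal entries (1,1,1,1,1,1).

∂_2: C_2 → C_1 acts by ∂[p,q,r] = [q,r] − [p,r] + [p,q]. For instance
  ∂[0,2,6] = [2,6] − [0,6] + [0,2],
  ∂[0,3,4] = [3,4] − [0,4] + [0,3].
As a 18×12 matrix over Z this has rank 12, with invariant factors (1,1,1,1,1,1,1,1,1,1,1,2).

Now H_k = ker ∂_k / im ∂_{k+1}, so:

  H_1: rank ker ∂_1 − rank ∂_2 = (18 − 6) − 12 = 0, and ∂_2 has invariant factor 2 > 1, so H_1 = Z/2.

H_1 ≅ Z/2.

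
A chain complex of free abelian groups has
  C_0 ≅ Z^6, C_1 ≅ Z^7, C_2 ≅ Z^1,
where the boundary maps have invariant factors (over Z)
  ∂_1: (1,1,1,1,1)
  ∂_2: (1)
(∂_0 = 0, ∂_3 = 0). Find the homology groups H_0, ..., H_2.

H_0 ≅ Z,  H_1 ≅ Z,  H_2 = 0.

H_0: b_0 = 6 − 0 − 5 = 1; torsion from ∂_1 factors > 1: none. So H_0 ≅ Z.
H_1: b_1 = 7 − 5 − 1 = 1; torsion from ∂_2 factors > 1: none. So H_1 ≅ Z.
H_2: b_2 = 1 − 1 − 0 = 0; torsion from ∂_3 factors > 1: none. So H_2 ≅ 0.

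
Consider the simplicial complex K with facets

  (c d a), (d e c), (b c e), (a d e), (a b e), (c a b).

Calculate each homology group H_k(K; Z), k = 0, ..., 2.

H_0 = Z,  H_1 = 0,  H_2 = Z.

Order the vertices as a < b < c < d < e. Listing each simplex with vertices in this order, K has dimension 2 with simplices:

  0-simplices (5): a, b, c, d, e
  1-simplices (9): ab, ac, ad, ae, bc, be, cd, ce, de
  2-simplices (6): abc, abe, acd, ade, bce, cde

so the chain groups are C_0 ≅ Z^5, C_1 ≅ Z^9, C_2 ≅ Z^6.

The boundary map ∂_1: C_1 → C_0 maps an edge to its endpoints' difference, ∂[p,q] = q − p. For instance
  ∂de = e − d.
The resulting 5×9 matrix has rank 4, and its Smith normal form has invariant factors (1,1,1,1).

The boundary map ∂_2: C_2 → C_1 sends each 2-simplex [p,q,r] to [q,r] − [p,r] + [p,q]. For instance
  ∂ade = de − ae + ad,
  ∂acd = cd − ad + ac.
This gives a 9×6 integer matrix of rank 5; reducing to Smith normal form yields diagonal entries (1,1,1,1,1).

From H_k ≅ ker(∂_k) / im(∂_{k+1}) we obtain:

  H_0: rank C_0 − rank ∂_1 = 5 − 4 = 1, and the invariant factors of ∂_1 are all 1, so H_0 ≅ Z.
  H_1: rank ker ∂_1 − rank ∂_2 = (9 − 4) − 5 = 0, and the invariant factors of ∂_2 are all 1, so H_1 ≅ 0.
  H_2: rank ker ∂_2 − rank ∂_3 = (6 − 5) − 0 = 1, and there is no ∂_3, so H_2 ≅ Z.

As a check, the Euler characteristic is 5 − 9 + 6 = 2, which agrees with 1 − 0 + 1 = 2.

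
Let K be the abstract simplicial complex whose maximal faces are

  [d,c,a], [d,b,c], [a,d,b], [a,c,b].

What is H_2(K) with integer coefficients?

K has 4 vertices, 6 edges, 4 triangles.
rank ∂_2 = 3, rank ∂_3 = 0 ⇒ b_2 = 4 − 3 − 0 = 1. So H_2 ≅ Z.

H_2 = Z.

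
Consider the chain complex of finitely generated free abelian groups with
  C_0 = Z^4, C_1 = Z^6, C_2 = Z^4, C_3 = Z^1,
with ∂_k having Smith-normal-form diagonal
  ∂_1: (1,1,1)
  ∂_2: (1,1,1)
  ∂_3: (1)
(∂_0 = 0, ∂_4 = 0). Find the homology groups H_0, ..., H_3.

H_0 = Z,  H_1 = 0,  H_2 = 0,  H_3 = 0.

H_0: b_0 = 4 − 0 − 3 = 1; torsion from ∂_1 factors > 1: none. So H_0 = Z.
H_1: b_1 = 6 − 3 − 3 = 0; torsion from ∂_2 factors > 1: none. So H_1 = 0.
H_2: b_2 = 4 − 3 − 1 = 0; torsion from ∂_3 factors > 1: none. So H_2 = 0.
H_3: b_3 = 1 − 1 − 0 = 0; torsion from ∂_4 factors > 1: none. So H_3 = 0.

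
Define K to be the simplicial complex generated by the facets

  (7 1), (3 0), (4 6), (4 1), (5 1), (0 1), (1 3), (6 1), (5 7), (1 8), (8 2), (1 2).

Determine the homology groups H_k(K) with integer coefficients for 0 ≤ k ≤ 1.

H_0 = Z,  H_1 = Z^4.

Order the vertices as 0 < 1 < 2 < 3 < 4 < 5 < 6 < 7 < 8. Listing each simplex with vertices in this order, K has dimension 1 with simplices:

  0-simplices (9): [0], [1], [2], [3], [4], [5], [6], [7], [8]
  1-simplices (12): [0,1], [0,3], [1,2], [1,3], [1,4], [1,5], [1,6], [1,7], [1,8], [2,8], [4,6], [5,7]

giving chain groups C_0 ≅ Z^9, C_1 ≅ Z^12.

The boundary map ∂_1: C_1 → C_0 is given by ∂[p,q] = [q] − [p].
The resulting 9×12 matrix has rank 8, and its Smith normal form has invariant factors (1,1,1,1,1,1,1,1).

Now H_k = ker ∂_k / im ∂_{k+1}, so:

  H_0: rank C_0 − rank ∂_1 = 9 − 8 = 1, and the invariant factors of ∂_1 are all 1, so H_0 ≅ Z.
  H_1: rank ker ∂_1 − rank ∂_2 = (12 − 8) − 0 = 4, and there is no ∂_2, so H_1 ≅ Z^4.

As a check, the Euler characteristic is 9 − 12 = -3, which agrees with 1 − 4 = -3.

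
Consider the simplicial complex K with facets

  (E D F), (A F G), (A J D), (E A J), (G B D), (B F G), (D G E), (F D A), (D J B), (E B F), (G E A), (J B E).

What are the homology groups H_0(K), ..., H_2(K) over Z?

Take the total order A < B < D < E < F < G < J on the vertex set. Then K (dimension 2) consists of the simplices:

  0-simplices (7): A, B, D, E, F, G, J
  1-simplices (18): AD, AE, AF, AG, AJ, BD, BE, BF, BG, BJ, DE, DF, DG, DJ, EF, EG, EJ, FG
  2-simplices (12): ADF, ADJ, AEG, AEJ, AFG, BDG, BDJ, BEF, BEJ, BFG, DEF, DEG

Hence C_0 ≅ Z^7, C_1 ≅ Z^18, C_2 ≅ Z^12.

∂_1: C_1 → C_0 sends each edge [p,q] (with p < q) to q − p. For instance
  ∂EJ = J − E.
This gives a 7×18 integer matrix of rank 6; reducing to Smith normal form yields diagonal entries (1,1,1,1,1,1).

Boundary ∂_2: C_2 → C_1 acts by ∂[p,q,r] = [q,r] − [p,r] + [p,q]. For instance
  ∂ADF = DF − AF + AD,
  ∂BFG = FG − BG + BF.
The resulting 18×12 matrix has rank 12, and its Smith normal form has invariant factors (1,1,1,1,1,1,1,1,1,1,1,2).

Now H_k = ker ∂_k / im ∂_{k+1}, so:

  H_0: rank C_0 − rank ∂_1 = 7 − 6 = 1, and the invariant factors of ∂_1 are all 1, so H_0 = Z.
  H_1: rank ker ∂_1 − rank ∂_2 = (18 − 6) − 12 = 0, and ∂_2 has invariant factor 2 > 1, so H_1 = Z/2.
  H_2: rank ker ∂_2 − rank ∂_3 = (12 − 12) − 0 = 0, and there is no ∂_3, so H_2 = 0.

H_0 = Z,  H_1 = Z/2,  H_2 = 0.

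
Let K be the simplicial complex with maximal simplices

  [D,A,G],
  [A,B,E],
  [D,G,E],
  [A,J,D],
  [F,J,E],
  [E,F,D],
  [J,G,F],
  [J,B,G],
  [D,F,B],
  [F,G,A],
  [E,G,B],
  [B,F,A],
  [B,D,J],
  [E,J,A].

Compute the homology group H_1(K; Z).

Fix the vertex order A < B < D < E < F < G < J and write every simplex with vertices in increasing order. Then dim K = 2 and the simplices of K are:

  0-simplices (7): A, B, D, E, F, G, J
  1-simplices (21): AB, AD, AE, AF, AG, AJ, BD, BE, BF, BG, BJ, DE, DF, DG, DJ, EF, EG, EJ, FG, FJ, GJ
  2-simplices (14): ABE, ABF, ADG, ADJ, AEJ, AFG, BDF, BDJ, BEG, BGJ, DEF, DEG, EFJ, FGJ

Hence C_0 ≅ Z^7, C_1 ≅ Z^21, C_2 ≅ Z^14.

The boundary map ∂_1: C_1 → C_0 is given by ∂[p,q] = [q] − [p]. For instance
  ∂EG = G − E.
This gives a 7×21 integer matrix of rank 6; reducing to Smith normal form yields diagonal entries (1,1,1,1,1,1).

Boundary ∂_2: C_2 → C_1 acts by ∂[p,q,r] = [q,r] − [p,r] + [p,q]. For instance
  ∂ABF = BF − AF + AB,
  ∂DEG = EG − DG + DE.
The 21×14 boundary matrix has rank 13 and Smith normal form diag(1,1,1,1,1,1,1,1,1,1,1,1,1).

Reading off H_k = ker ∂_k / im ∂_{k+1}:

  H_1: rank ker ∂_1 − rank ∂_2 = (21 − 6) − 13 = 2, and the invariant factors of ∂_2 are all 1, so H_1 ≅ Z^2.

H_1 = Z^2.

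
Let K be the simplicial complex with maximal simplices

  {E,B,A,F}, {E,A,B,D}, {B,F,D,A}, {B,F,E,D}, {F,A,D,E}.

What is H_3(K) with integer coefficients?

Fix the vertex order A < B < D < E < F and write every simplex with vertices in increasing order. Then dim K = 3 and the simplices of K are:

  0-simplices (5): A, B, D, E, F
  1-simplices (10): AB, AD, AE, AF, BD, BE, BF, DE, DF, EF
  2-simplices (10): ABD, ABE, ABF, ADE, ADF, AEF, BDE, BDF, BEF, DEF
  3-simplices (5): ABDE, ABDF, ABEF, ADEF, BDEF

Hence C_0 ≅ Z^5, C_1 ≅ Z^10, C_2 ≅ Z^10, C_3 ≅ Z^5.

Boundary ∂_1: C_1 → C_0 is given by ∂[p,q] = [q] − [p]. For instance
  ∂AF = F − A.
As a 5×10 matrix over Z this has rank 4, with invariant factors (1,1,1,1).

Boundary ∂_2: C_2 → C_1 maps a triangle to the signed sum of its edges. For instance
  ∂ADE = DE − AE + AD,
  ∂ABE = BE − AE + AB.
The 10×10 boundary matrix has rank 6 and Smith normal form diag(1,1,1,1,1,1).

∂_3: C_3 → C_2 sends each 3-simplex σ to the alternating sum Σ_i (−1)^i (σ with its i-th vertex removed). For instance
  ∂ABDF = BDF − ADF + ABF − ABD,
  ∂ABEF = BEF − AEF + ABF − ABE.
As a 10×5 matrix over Z this has rank 4, with invariant factors (1,1,1,1).

Reading off H_k = ker ∂_k / im ∂_{k+1}:

  H_3: rank ker ∂_3 − rank ∂_4 = (5 − 4) − 0 = 1, and there is no ∂_4, so H_3 ≅ Z.

(K is a triangulation of the 3-sphere S^3.)

H_3 ≅ Z.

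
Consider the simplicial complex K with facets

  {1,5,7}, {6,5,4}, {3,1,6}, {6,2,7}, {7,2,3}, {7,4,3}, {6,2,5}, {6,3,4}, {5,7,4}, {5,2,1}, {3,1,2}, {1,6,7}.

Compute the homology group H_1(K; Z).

H_1 ≅ Z/2Z.

We work with the vertex ordering 1 < 2 < 3 < 4 < 5 < 6 < 7. The simplices of K, each written with vertices in increasing order, are:

  0-simplices (7): [1], [2], [3], [4], [5], [6], [7]
  1-simplices (18): [1,2], [1,3], [1,5], [1,6], [1,7], [2,3], [2,5], [2,6], [2,7], [3,4], [3,6], [3,7], [4,5], [4,6], [4,7], [5,6], [5,7], [6,7]
  2-simplices (12): [1,2,3], [1,2,5], [1,3,6], [1,5,7], [1,6,7], [2,3,7], [2,5,6], [2,6,7], [3,4,6], [3,4,7], [4,5,6], [4,5,7]

Hence C_0 ≅ Z^7, C_1 ≅ Z^18, C_2 ≅ Z^12.

∂_1: C_1 → C_0 sends each edge [p,q] (with p < q) to q − p. For instance
  ∂[3,4] = [4] − [3].
The 7×18 boundary matrix has rank 6 and Smith normal form diag(1,1,1,1,1,1).

The boundary map ∂_2: C_2 → C_1 sends each 2-simplex [p,q,r] to [q,r] − [p,r] + [p,q]. For instance
  ∂[1,2,5] = [2,5] − [1,5] + [1,2],
  ∂[4,5,6] = [5,6] − [4,6] + [4,5].
This gives a 18×12 integer matrix of rank 12; reducing to Smith normal form yields diagonal entries (1,1,1,1,1,1,1,1,1,1,1,2).

Computing H_k = (kernel of ∂_k) / (image of ∂_{k+1}):

  H_1: rank ker ∂_1 − rank ∂_2 = (18 − 6) − 12 = 0, and ∂_2 has invariant factor 2 > 1, so H_1 = Z/2Z.

(K is a triangulation of the real projective plane RP^2.)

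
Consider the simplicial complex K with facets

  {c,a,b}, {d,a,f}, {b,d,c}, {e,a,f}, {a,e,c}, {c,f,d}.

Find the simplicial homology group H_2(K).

We work with the vertex ordering a < b < c < d < e < f. The simplices of K, each written with vertices in increasing order, are:

  0-simplices (6): a, b, c, d, e, f
  1-simplices (12): ab, ac, ad, ae, af, bc, bd, cd, ce, cf, df, ef
  2-simplices (6): abc, ace, adf, aef, bcd, cdf

Hence C_0 ≅ Z^6, C_1 ≅ Z^12, C_2 ≅ Z^6.

∂_1: C_1 → C_0 is given by ∂[p,q] = [q] − [p]. For instance
  ∂bd = d − b.
This gives a 6×12 integer matrix of rank 5; reducing to Smith normal form yields diagonal entries (1,1,1,1,1).

∂_2: C_2 → C_1 sends each 2-simplex [p,q,r] to [q,r] − [p,r] + [p,q]. For instance
  ∂cdf = df − cf + cd,
  ∂aef = ef − af + ae.
As a 12×6 matrix over Z this has rank 6, with invariant factors (1,1,1,1,1,1).

Computing H_k = (kernel of ∂_k) / (image of ∂_{k+1}):

  H_2: rank ker ∂_2 − rank ∂_3 = (6 − 6) − 0 = 0, and there is no ∂_3, so H_2 = 0.

H_2 = 0.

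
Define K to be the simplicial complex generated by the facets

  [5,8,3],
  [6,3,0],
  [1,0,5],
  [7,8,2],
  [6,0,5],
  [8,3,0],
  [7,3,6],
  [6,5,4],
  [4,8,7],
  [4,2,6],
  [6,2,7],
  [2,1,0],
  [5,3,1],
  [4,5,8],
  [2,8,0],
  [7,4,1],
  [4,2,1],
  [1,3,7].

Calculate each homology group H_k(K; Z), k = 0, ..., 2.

H_0 = Z,  H_1 = Z ⊕ Z/2,  H_2 = 0.

Fix the vertex order 0 < 1 < 2 < 3 < 4 < 5 < 6 < 7 < 8 and write every simplex with vertices in increasing order. Then dim K = 2 and the simplices of K are:

  0-simplices (9): [0], [1], [2], [3], [4], [5], [6], [7], [8]
  1-simplices (27): (27 of them)
  2-simplices (18): [0,1,2], [0,1,5], [0,2,8], [0,3,6], [0,3,8], [0,5,6], [1,2,4], [1,3,5], [1,3,7], [1,4,7], [2,4,6], [2,6,7], [2,7,8], [3,5,8], [3,6,7], [4,5,6], [4,5,8], [4,7,8]

Hence C_0 ≅ Z^9, C_1 ≅ Z^27, C_2 ≅ Z^18.

∂_1: C_1 → C_0 sends each edge [p,q] (with p < q) to q − p.
This gives a 9×27 integer matrix of rank 8; reducing to Smith normal form yields diagonal entries (1,1,1,1,1,1,1,1).

∂_2: C_2 → C_1 sends each 2-simplex [p,q,r] to [q,r] − [p,r] + [p,q]. For instance
  ∂[2,7,8] = [7,8] − [2,8] + [2,7],
  ∂[4,5,6] = [5,6] − [4,6] + [4,5].
The resulting 27×18 matrix has rank 18, and its Smith normal form has invariant factors (1,1,1,1,1,1,1,1,1,1,1,1,1,1,1,1,1,2).

Computing H_k = (kernel of ∂_k) / (image of ∂_{k+1}):

  H_0: rank C_0 − rank ∂_1 = 9 − 8 = 1, and the invariant factors of ∂_1 are all 1, so H_0 = Z.
  H_1: rank ker ∂_1 − rank ∂_2 = (27 − 8) − 18 = 1, and ∂_2 has invariant factor 2 > 1, so H_1 = Z ⊕ Z/2.
  H_2: rank ker ∂_2 − rank ∂_3 = (18 − 18) − 0 = 0, and there is no ∂_3, so H_2 = 0.

As a check, the Euler characteristic is 9 − 27 + 18 = 0, which agrees with 1 − 1 + 0 = 0.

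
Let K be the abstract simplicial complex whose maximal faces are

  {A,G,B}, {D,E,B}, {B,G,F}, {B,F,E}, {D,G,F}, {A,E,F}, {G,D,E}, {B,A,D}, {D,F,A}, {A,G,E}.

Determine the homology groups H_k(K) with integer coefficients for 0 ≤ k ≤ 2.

H_0 = Z,  H_1 = Z/2,  H_2 = 0.

K has 6 vertices, 15 edges, 10 triangles.
rank ∂_0 = 0, rank ∂_1 = 5 ⇒ b_0 = 6 − 0 − 5 = 1; all invariant factors of ∂_1 are 1 so no torsion. So H_0 ≅ Z.
rank ∂_1 = 5, rank ∂_2 = 10 ⇒ b_1 = 15 − 5 − 10 = 0; ∂_2 has invariant factor(s) [2] giving torsion. So H_1 ≅ Z/2.
rank ∂_2 = 10, rank ∂_3 = 0 ⇒ b_2 = 10 − 10 − 0 = 0. So H_2 ≅ 0.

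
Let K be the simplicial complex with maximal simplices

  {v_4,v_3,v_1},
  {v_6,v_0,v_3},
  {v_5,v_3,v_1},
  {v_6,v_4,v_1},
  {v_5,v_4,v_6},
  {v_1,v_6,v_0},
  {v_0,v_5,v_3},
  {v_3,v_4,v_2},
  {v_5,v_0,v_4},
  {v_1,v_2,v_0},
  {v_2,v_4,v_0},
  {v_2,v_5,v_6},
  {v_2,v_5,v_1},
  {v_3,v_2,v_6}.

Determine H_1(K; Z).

Order the vertices as v_0 < v_1 < v_2 < v_3 < v_4 < v_5 < v_6. Listing each simplex with vertices in this order, K has dimension 2 with simplices:

  0-simplices (7): [v_0], [v_1], [v_2], [v_3], [v_4], [v_5], [v_6]
  1-simplices (21): (21 of them)
  2-simplices (14): (14 of them)

Hence C_0 ≅ Z^7, C_1 ≅ Z^21, C_2 ≅ Z^14.

Boundary ∂_1: C_1 → C_0 is given by ∂[p,q] = [q] − [p]. For instance
  ∂[v_0,v_6] = [v_6] − [v_0].
The resulting 7×21 matrix has rank 6, and its Smith normal form has invariant factors (1,1,1,1,1,1).

∂_2: C_2 → C_1 sends each 2-simplex [p,q,r] to [q,r] − [p,r] + [p,q]. For instance
  ∂[v_1,v_3,v_5] = [v_3,v_5] − [v_1,v_5] + [v_1,v_3],
  ∂[v_0,v_3,v_5] = [v_3,v_5] − [v_0,v_5] + [v_0,v_3].
The 21×14 boundary matrix has rank 13 and Smith normal form diag(1,1,1,1,1,1,1,1,1,1,1,1,1).

From H_k ≅ ker(∂_k) / im(∂_{k+1}) we obtain:

  H_1: rank ker ∂_1 − rank ∂_2 = (21 − 6) − 13 = 2, and the invariant factors of ∂_2 are all 1, so H_1 = Z^2.

(K is a triangulation of the torus T^2.)

H_1 = Z^2.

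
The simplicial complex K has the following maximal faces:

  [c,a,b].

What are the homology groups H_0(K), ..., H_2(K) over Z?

H_0 = Z,  H_1 = 0,  H_2 = 0.

Fix the vertex order a < b < c and write every simplex with vertices in increasing order. Then dim K = 2 and the simplices of K are:

  0-simplices (3): a, b, c
  1-simplices (3): ab, ac, bc
  2-simplices (1): abc

Hence C_0 ≅ Z^3, C_1 ≅ Z^3, C_2 ≅ Z^1.

∂_1: C_1 → C_0 sends each edge [p,q] (with p < q) to q − p. For instance
  ∂bc = c − b.
The 3×3 boundary matrix has rank 2 and Smith normal form diag(1,1).

∂_2: C_2 → C_1 maps a triangle to the signed sum of its edges. For instance
  ∂abc = bc − ac + ab.
As a 3×1 matrix over Z this has rank 1, with invariant factors (1).

Computing H_k = (kernel of ∂_k) / (image of ∂_{k+1}):

  H_0: rank C_0 − rank ∂_1 = 3 − 2 = 1, and the invariant factors of ∂_1 are all 1, so H_0 ≅ Z.
  H_1: rank ker ∂_1 − rank ∂_2 = (3 − 2) − 1 = 0, and the invariant factors of ∂_2 are all 1, so H_1 ≅ 0.
  H_2: rank ker ∂_2 − rank ∂_3 = (1 − 1) − 0 = 0, and there is no ∂_3, so H_2 ≅ 0.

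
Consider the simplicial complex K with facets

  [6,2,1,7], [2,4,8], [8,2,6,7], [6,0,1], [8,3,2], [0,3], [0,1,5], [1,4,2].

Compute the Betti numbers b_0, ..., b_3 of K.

b_0 = 1, b_1 = 1, b_2 = 0, b_3 = 0.

Fix the vertex order 0 < 1 < 2 < 3 < 4 < 5 < 6 < 7 < 8 and write every simplex with vertices in increasing order. Then dim K = 3 and the simplices of K are:

  0-simplices (9): [0], [1], [2], [3], [4], [5], [6], [7], [8]
  1-simplices (19): [0,1], [0,3], [0,5], [0,6], [1,2], [1,4], [1,5], [1,6], [1,7], [2,3], [2,4], [2,6], [2,7], [2,8], [3,8], [4,8], [6,7], [6,8], [7,8]
  2-simplices (12): [0,1,5], [0,1,6], [1,2,4], [1,2,6], [1,2,7], [1,6,7], [2,3,8], [2,4,8], [2,6,7], [2,6,8], [2,7,8], [6,7,8]
  3-simplices (2): [1,2,6,7], [2,6,7,8]

giving chain groups C_0 ≅ Z^9, C_1 ≅ Z^19, C_2 ≅ Z^12, C_3 ≅ Z^2.

Boundary ∂_1: C_1 → C_0 maps an edge to its endpoints' difference, ∂[p,q] = q − p. For instance
  ∂[1,5] = [5] − [1].
The 9×19 boundary matrix has rank 8 and Smith normal form diag(1,1,1,1,1,1,1,1).

The boundary map ∂_2: C_2 → C_1 acts by ∂[p,q,r] = [q,r] − [p,r] + [p,q]. For instance
  ∂[2,7,8] = [7,8] − [2,8] + [2,7],
  ∂[1,6,7] = [6,7] − [1,7] + [1,6].
As a 19×12 matrix over Z this has rank 10, with invariant factors (1,1,1,1,1,1,1,1,1,1).

The boundary map ∂_3: C_3 → C_2 sends each 3-simplex σ to the alternating sum Σ_i (−1)^i (σ with its i-th vertex removed). For instance
  ∂[2,6,7,8] = [6,7,8] − [2,7,8] + [2,6,8] − [2,6,7],
  ∂[1,2,6,7] = [2,6,7] − [1,6,7] + [1,2,7] − [1,2,6].
This gives a 12×2 integer matrix of rank 2; reducing to Smith normal form yields diagonal entries (1,1).

Computing H_k = (kernel of ∂_k) / (image of ∂_{k+1}):

  H_0: rank C_0 − rank ∂_1 = 9 − 8 = 1, and the invariant factors of ∂_1 are all 1, so H_0 ≅ Z.
  H_1: rank ker ∂_1 − rank ∂_2 = (19 − 8) − 10 = 1, and the invariant factors of ∂_2 are all 1, so H_1 ≅ Z.
  H_2: rank ker ∂_2 − rank ∂_3 = (12 − 10) − 2 = 0, and the invariant factors of ∂_3 are all 1, so H_2 ≅ 0.
  H_3: rank ker ∂_3 − rank ∂_4 = (2 − 2) − 0 = 0, and there is no ∂_4, so H_3 ≅ 0.

Hence the Betti numbers are b_0 = 1, b_1 = 1, b_2 = 0, b_3 = 0.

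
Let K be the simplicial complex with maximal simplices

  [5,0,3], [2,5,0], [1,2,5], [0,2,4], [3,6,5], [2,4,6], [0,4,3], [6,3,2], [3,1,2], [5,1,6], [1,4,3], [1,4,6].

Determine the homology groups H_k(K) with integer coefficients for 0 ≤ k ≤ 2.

H_0 = Z,  H_1 = Z/2,  H_2 = 0.

Order the vertices as 0 < 1 < 2 < 3 < 4 < 5 < 6. Listing each simplex with vertices in this order, K has dimension 2 with simplices:

  0-simplices (7): [0], [1], [2], [3], [4], [5], [6]
  1-simplices (18): [0,2], [0,3], [0,4], [0,5], [1,2], [1,3], [1,4], [1,5], [1,6], [2,3], [2,4], [2,5], [2,6], [3,4], [3,5], [3,6], [4,6], [5,6]
  2-simplices (12): [0,2,4], [0,2,5], [0,3,4], [0,3,5], [1,2,3], [1,2,5], [1,3,4], [1,4,6], [1,5,6], [2,3,6], [2,4,6], [3,5,6]

so the chain groups are C_0 ≅ Z^7, C_1 ≅ Z^18, C_2 ≅ Z^12.

The boundary map ∂_1: C_1 → C_0 maps an edge to its endpoints' difference, ∂[p,q] = q − p.
The 7×18 boundary matrix has rank 6 and Smith normal form diag(1,1,1,1,1,1).

∂_2: C_2 → C_1 acts by ∂[p,q,r] = [q,r] − [p,r] + [p,q]. For instance
  ∂[0,2,5] = [2,5] − [0,5] + [0,2],
  ∂[1,2,5] = [2,5] − [1,5] + [1,2].
This gives a 18×12 integer matrix of rank 12; reducing to Smith normal form yields diagonal entries (1,1,1,1,1,1,1,1,1,1,1,2).

Now H_k = ker ∂_k / im ∂_{k+1}, so:

  H_0: rank C_0 − rank ∂_1 = 7 − 6 = 1, and the invariant factors of ∂_1 are all 1, so H_0 ≅ Z.
  H_1: rank ker ∂_1 − rank ∂_2 = (18 − 6) − 12 = 0, and ∂_2 has invariant factor 2 > 1, so H_1 ≅ Z/2.
  H_2: rank ker ∂_2 − rank ∂_3 = (12 − 12) − 0 = 0, and there is no ∂_3, so H_2 ≅ 0.

(K is a triangulation of the real projective plane RP^2.)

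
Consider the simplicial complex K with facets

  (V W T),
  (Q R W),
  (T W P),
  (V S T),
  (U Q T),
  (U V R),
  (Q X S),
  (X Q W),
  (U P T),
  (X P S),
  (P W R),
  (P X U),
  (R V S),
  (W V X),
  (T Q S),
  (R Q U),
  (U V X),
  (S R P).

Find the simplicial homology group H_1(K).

H_1 ≅ Z^2.

K has 9 vertices, 27 edges, 18 triangles.
rank ∂_1 = 8, rank ∂_2 = 17 ⇒ b_1 = 27 − 8 − 17 = 2; all invariant factors of ∂_2 are 1 so no torsion. So H_1 ≅ Z^2.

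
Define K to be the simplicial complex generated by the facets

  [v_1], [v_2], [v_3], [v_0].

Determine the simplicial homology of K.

Take the total order v_0 < v_1 < v_2 < v_3 on the vertex set. Then K (dimension 0) consists of the simplices:

  0-simplices (4): [v_0], [v_1], [v_2], [v_3]

giving chain groups C_0 ≅ Z^4.

Reading off H_k = ker ∂_k / im ∂_{k+1}:

  H_0: rank C_0 − rank ∂_1 = 4 − 0 = 4, and there is no ∂_1, so H_0 = Z^4.

H_0 = Z^4.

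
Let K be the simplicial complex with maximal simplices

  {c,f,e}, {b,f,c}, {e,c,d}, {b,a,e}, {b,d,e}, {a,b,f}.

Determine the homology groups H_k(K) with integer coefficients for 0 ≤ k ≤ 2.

H_0 = Z,  H_1 = Z,  H_2 = 0.

Take the total order a < b < c < d < e < f on the vertex set. Then K (dimension 2) consists of the simplices:

  0-simplices (6): a, b, c, d, e, f
  1-simplices (12): ab, ae, af, bc, bd, be, bf, cd, ce, cf, de, ef
  2-simplices (6): abe, abf, bcf, bde, cde, cef

so the chain groups are C_0 ≅ Z^6, C_1 ≅ Z^12, C_2 ≅ Z^6.

The boundary map ∂_1: C_1 → C_0 sends each edge [p,q] (with p < q) to q − p. For instance
  ∂af = f − a.
This gives a 6×12 integer matrix of rank 5; reducing to Smith normal form yields diagonal entries (1,1,1,1,1).

∂_2: C_2 → C_1 sends each 2-simplex [p,q,r] to [q,r] − [p,r] + [p,q]. For instance
  ∂cde = de − ce + cd,
  ∂bde = de − be + bd.
As a 12×6 matrix over Z this has rank 6, with invariant factors (1,1,1,1,1,1).

From H_k ≅ ker(∂_k) / im(∂_{k+1}) we obtain:

  H_0: rank C_0 − rank ∂_1 = 6 − 5 = 1, and the invariant factors of ∂_1 are all 1, so H_0 ≅ Z.
  H_1: rank ker ∂_1 − rank ∂_2 = (12 − 5) − 6 = 1, and the invariant factors of ∂_2 are all 1, so H_1 ≅ Z.
  H_2: rank ker ∂_2 − rank ∂_3 = (6 − 6) − 0 = 0, and there is no ∂_3, so H_2 ≅ 0.

As a check, the Euler characteristic is 6 − 12 + 6 = 0, which agrees with 1 − 1 + 0 = 0.
(K is a triangulation of the cylinder S^1 x I.)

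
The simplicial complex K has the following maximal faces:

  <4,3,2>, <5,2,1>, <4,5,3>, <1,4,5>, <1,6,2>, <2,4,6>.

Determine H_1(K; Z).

H_1 = Z.

We work with the vertex ordering 1 < 2 < 3 < 4 < 5 < 6. The simplices of K, each written with vertices in increasing order, are:

  0-simplices (6): [1], [2], [3], [4], [5], [6]
  1-simplices (12): [1,2], [1,4], [1,5], [1,6], [2,3], [2,4], [2,5], [2,6], [3,4], [3,5], [4,5], [4,6]
  2-simplices (6): [1,2,5], [1,2,6], [1,4,5], [2,3,4], [2,4,6], [3,4,5]

so the chain groups are C_0 ≅ Z^6, C_1 ≅ Z^12, C_2 ≅ Z^6.

∂_1: C_1 → C_0 sends each edge [p,q] (with p < q) to q − p. For instance
  ∂[1,6] = [6] − [1].
The resulting 6×12 matrix has rank 5, and its Smith normal form has invariant factors (1,1,1,1,1).

The boundary map ∂_2: C_2 → C_1 acts by ∂[p,q,r] = [q,r] − [p,r] + [p,q]. For instance
  ∂[1,2,5] = [2,5] − [1,5] + [1,2],
  ∂[1,2,6] = [2,6] − [1,6] + [1,2].
The 12×6 boundary matrix has rank 6 and Smith normal form diag(1,1,1,1,1,1).

Reading off H_k = ker ∂_k / im ∂_{k+1}:

  H_1: rank ker ∂_1 − rank ∂_2 = (12 − 5) − 6 = 1, and the invariant factors of ∂_2 are all 1, so H_1 ≅ Z.

(K is a triangulation of the cylinder S^1 x I.)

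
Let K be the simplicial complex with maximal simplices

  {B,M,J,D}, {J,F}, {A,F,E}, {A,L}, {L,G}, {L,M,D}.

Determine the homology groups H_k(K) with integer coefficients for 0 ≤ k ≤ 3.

We work with the vertex ordering A < B < D < E < F < G < J < L < M. The simplices of K, each written with vertices in increasing order, are:

  0-simplices (9): A, B, D, E, F, G, J, L, M
  1-simplices (14): AE, AF, AL, BD, BJ, BM, DJ, DL, DM, EF, FJ, GL, JM, LM
  2-simplices (6): AEF, BDJ, BDM, BJM, DJM, DLM
  3-simplices (1): BDJM

giving chain groups C_0 ≅ Z^9, C_1 ≅ Z^14, C_2 ≅ Z^6, C_3 ≅ Z^1.

Boundary ∂_1: C_1 → C_0 maps an edge to its endpoints' difference, ∂[p,q] = q − p. For instance
  ∂AE = E − A.
This gives a 9×14 integer matrix of rank 8; reducing to Smith normal form yields diagonal entries (1,1,1,1,1,1,1,1).

The boundary map ∂_2: C_2 → C_1 acts by ∂[p,q,r] = [q,r] − [p,r] + [p,q]. For instance
  ∂AEF = EF − AF + AE,
  ∂DJM = JM − DM + DJ.
As a 14×6 matrix over Z this has rank 5, with invariant factors (1,1,1,1,1).

Boundary ∂_3: C_3 → C_2 sends each 3-simplex σ to the alternating sum Σ_i (−1)^i (σ with its i-th vertex removed). For instance
  ∂BDJM = DJM − BJM + BDM − BDJ.
This gives a 6×1 integer matrix of rank 1; reducing to Smith normal form yields diagonal entries (1).

Now H_k = ker ∂_k / im ∂_{k+1}, so:

  H_0: rank C_0 − rank ∂_1 = 9 − 8 = 1, and the invariant factors of ∂_1 are all 1, so H_0 = Z.
  H_1: rank ker ∂_1 − rank ∂_2 = (14 − 8) − 5 = 1, and the invariant factors of ∂_2 are all 1, so H_1 = Z.
  H_2: rank ker ∂_2 − rank ∂_3 = (6 − 5) − 1 = 0, and the invariant factors of ∂_3 are all 1, so H_2 = 0.
  H_3: rank ker ∂_3 − rank ∂_4 = (1 − 1) − 0 = 0, and there is no ∂_4, so H_3 = 0.

H_0 = Z,  H_1 = Z,  H_2 = 0,  H_3 = 0.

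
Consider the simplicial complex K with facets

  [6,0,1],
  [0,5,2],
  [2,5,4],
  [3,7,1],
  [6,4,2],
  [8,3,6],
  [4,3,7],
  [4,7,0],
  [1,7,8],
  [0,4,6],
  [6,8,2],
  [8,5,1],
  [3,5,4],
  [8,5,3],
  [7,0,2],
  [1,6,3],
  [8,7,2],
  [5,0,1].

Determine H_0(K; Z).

H_0 = Z.

Fix the vertex order 0 < 1 < 2 < 3 < 4 < 5 < 6 < 7 < 8 and write every simplex with vertices in increasing order. Then dim K = 2 and the simplices of K are:

  0-simplices (9): [0], [1], [2], [3], [4], [5], [6], [7], [8]
  1-simplices (27): (27 of them)
  2-simplices (18): [0,1,5], [0,1,6], [0,2,5], [0,2,7], [0,4,6], [0,4,7], [1,3,6], [1,3,7], [1,5,8], [1,7,8], [2,4,5], [2,4,6], [2,6,8], [2,7,8], [3,4,5], [3,4,7], [3,5,8], [3,6,8]

Hence C_0 ≅ Z^9, C_1 ≅ Z^27, C_2 ≅ Z^18.

∂_1: C_1 → C_0 sends each edge [p,q] (with p < q) to q − p.
The resulting 9×27 matrix has rank 8, and its Smith normal form has invariant factors (1,1,1,1,1,1,1,1).

∂_2: C_2 → C_1 maps a triangle to the signed sum of its edges. For instance
  ∂[1,3,6] = [3,6] − [1,6] + [1,3],
  ∂[0,2,5] = [2,5] − [0,5] + [0,2].
The 27×18 boundary matrix has rank 18 and Smith normal form diag(1,1,1,1,1,1,1,1,1,1,1,1,1,1,1,1,1,2).

Reading off H_k = ker ∂_k / im ∂_{k+1}:

  H_0: rank C_0 − rank ∂_1 = 9 − 8 = 1, and the invariant factors of ∂_1 are all 1, so H_0 = Z.

(K is a triangulation of the Klein bottle.)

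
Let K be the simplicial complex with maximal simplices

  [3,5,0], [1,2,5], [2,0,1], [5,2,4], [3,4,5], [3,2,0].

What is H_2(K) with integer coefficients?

Take the total order 0 < 1 < 2 < 3 < 4 < 5 on the vertex set. Then K (dimension 2) consists of the simplices:

  0-simplices (6): [0], [1], [2], [3], [4], [5]
  1-simplices (12): [0,1], [0,2], [0,3], [0,5], [1,2], [1,5], [2,3], [2,4], [2,5], [3,4], [3,5], [4,5]
  2-simplices (6): [0,1,2], [0,2,3], [0,3,5], [1,2,5], [2,4,5], [3,4,5]

Hence C_0 ≅ Z^6, C_1 ≅ Z^12, C_2 ≅ Z^6.

∂_1: C_1 → C_0 maps an edge to its endpoints' difference, ∂[p,q] = q − p. For instance
  ∂[2,3] = [3] − [2].
The 6×12 boundary matrix has rank 5 and Smith normal form diag(1,1,1,1,1).

∂_2: C_2 → C_1 maps a triangle to the signed sum of its edges. For instance
  ∂[1,2,5] = [2,5] − [1,5] + [1,2],
  ∂[0,3,5] = [3,5] − [0,5] + [0,3].
As a 12×6 matrix over Z this has rank 6, with invariant factors (1,1,1,1,1,1).

Now H_k = ker ∂_k / im ∂_{k+1}, so:

  H_2: rank ker ∂_2 − rank ∂_3 = (6 − 6) − 0 = 0, and there is no ∂_3, so H_2 ≅ 0.

(K is a triangulation of the cylinder S^1 x I.)

H_2 = 0.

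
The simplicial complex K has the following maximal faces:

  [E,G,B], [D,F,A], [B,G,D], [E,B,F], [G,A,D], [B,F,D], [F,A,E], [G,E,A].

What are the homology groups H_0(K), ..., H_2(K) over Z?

H_0 = Z,  H_1 = 0,  H_2 = Z.

Order the vertices as A < B < D < E < F < G. Listing each simplex with vertices in this order, K has dimension 2 with simplices:

  0-simplices (6): A, B, D, E, F, G
  1-simplices (12): AD, AE, AF, AG, BD, BE, BF, BG, DF, DG, EF, EG
  2-simplices (8): ADF, ADG, AEF, AEG, BDF, BDG, BEF, BEG

so the chain groups are C_0 ≅ Z^6, C_1 ≅ Z^12, C_2 ≅ Z^8.

Boundary ∂_1: C_1 → C_0 sends each edge [p,q] (with p < q) to q − p.
This gives a 6×12 integer matrix of rank 5; reducing to Smith normal form yields diagonal entries (1,1,1,1,1).

Boundary ∂_2: C_2 → C_1 acts by ∂[p,q,r] = [q,r] − [p,r] + [p,q]. For instance
  ∂BDF = DF − BF + BD,
  ∂BEF = EF − BF + BE.
The resulting 12×8 matrix has rank 7, and its Smith normal form has invariant factors (1,1,1,1,1,1,1).

Reading off H_k = ker ∂_k / im ∂_{k+1}:

  H_0: rank C_0 − rank ∂_1 = 6 − 5 = 1, and the invariant factors of ∂_1 are all 1, so H_0 ≅ Z.
  H_1: rank ker ∂_1 − rank ∂_2 = (12 − 5) − 7 = 0, and the invariant factors of ∂_2 are all 1, so H_1 ≅ 0.
  H_2: rank ker ∂_2 − rank ∂_3 = (8 − 7) − 0 = 1, and there is no ∂_3, so H_2 ≅ Z.

As a check, the Euler characteristic is 6 − 12 + 8 = 2, which agrees with 1 − 0 + 1 = 2.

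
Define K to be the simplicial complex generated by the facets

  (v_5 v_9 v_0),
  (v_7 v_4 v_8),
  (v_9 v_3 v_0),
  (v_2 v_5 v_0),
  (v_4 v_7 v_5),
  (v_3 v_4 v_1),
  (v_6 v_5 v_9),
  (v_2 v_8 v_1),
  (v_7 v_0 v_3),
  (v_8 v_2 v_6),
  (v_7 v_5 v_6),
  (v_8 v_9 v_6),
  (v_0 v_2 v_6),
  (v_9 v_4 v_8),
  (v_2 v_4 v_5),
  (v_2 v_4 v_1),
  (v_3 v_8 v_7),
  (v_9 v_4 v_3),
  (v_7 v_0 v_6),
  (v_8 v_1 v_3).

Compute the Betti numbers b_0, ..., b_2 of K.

We work with the vertex ordering v_0 < v_1 < v_2 < v_3 < v_4 < v_5 < v_6 < v_7 < v_8 < v_9. The simplices of K, each written with vertices in increasing order, are:

  0-simplices (10): [v_0], [v_1], [v_2], [v_3], [v_4], [v_5], [v_6], [v_7], [v_8], [v_9]
  1-simplices (30): (30 of them)
  2-simplices (20): (20 of them)

giving chain groups C_0 ≅ Z^10, C_1 ≅ Z^30, C_2 ≅ Z^20.

Boundary ∂_1: C_1 → C_0 maps an edge to its endpoints' difference, ∂[p,q] = q − p. For instance
  ∂[v_0,v_2] = [v_2] − [v_0].
The 10×30 boundary matrix has rank 9 and Smith normal form diag(1,1,1,1,1,1,1,1,1).

The boundary map ∂_2: C_2 → C_1 maps a triangle to the signed sum of its edges. For instance
  ∂[v_0,v_2,v_5] = [v_2,v_5] − [v_0,v_5] + [v_0,v_2],
  ∂[v_6,v_8,v_9] = [v_8,v_9] − [v_6,v_9] + [v_6,v_8].
The resulting 30×20 matrix has rank 20, and its Smith normal form has invariant factors (1,1,1,1,1,1,1,1,1,1,1,1,1,1,1,1,1,1,1,2).

Now H_k = ker ∂_k / im ∂_{k+1}, so:

  H_0: rank C_0 − rank ∂_1 = 10 − 9 = 1, and the invariant factors of ∂_1 are all 1, so H_0 = Z.
  H_1: rank ker ∂_1 − rank ∂_2 = (30 − 9) − 20 = 1, and ∂_2 has invariant factor 2 > 1, so H_1 = Z ⊕ Z_2.
  H_2: rank ker ∂_2 − rank ∂_3 = (20 − 20) − 0 = 0, and there is no ∂_3, so H_2 = 0.

Hence the Betti numbers are b_0 = 1, b_1 = 1, b_2 = 0.

b_0 = 1, b_1 = 1, b_2 = 0.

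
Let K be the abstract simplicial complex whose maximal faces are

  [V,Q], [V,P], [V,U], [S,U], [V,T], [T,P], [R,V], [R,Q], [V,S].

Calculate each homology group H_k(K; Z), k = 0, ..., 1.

Take the total order P < Q < R < S < T < U < V on the vertex set. Then K (dimension 1) consists of the simplices:

  0-simplices (7): P, Q, R, S, T, U, V
  1-simplices (9): PT, PV, QR, QV, RV, SU, SV, TV, UV

giving chain groups C_0 ≅ Z^7, C_1 ≅ Z^9.

∂_1: C_1 → C_0 maps an edge to its endpoints' difference, ∂[p,q] = q − p.
As a 7×9 matrix over Z this has rank 6, with invariant factors (1,1,1,1,1,1).

Computing H_k = (kernel of ∂_k) / (image of ∂_{k+1}):

  H_0: rank C_0 − rank ∂_1 = 7 − 6 = 1, and the invariant factors of ∂_1 are all 1, so H_0 = Z.
  H_1: rank ker ∂_1 − rank ∂_2 = (9 − 6) − 0 = 3, and there is no ∂_2, so H_1 = Z^3.

As a check, the Euler characteristic is 7 − 9 = -2, which agrees with 1 − 3 = -2.

H_0 = Z,  H_1 = Z^3.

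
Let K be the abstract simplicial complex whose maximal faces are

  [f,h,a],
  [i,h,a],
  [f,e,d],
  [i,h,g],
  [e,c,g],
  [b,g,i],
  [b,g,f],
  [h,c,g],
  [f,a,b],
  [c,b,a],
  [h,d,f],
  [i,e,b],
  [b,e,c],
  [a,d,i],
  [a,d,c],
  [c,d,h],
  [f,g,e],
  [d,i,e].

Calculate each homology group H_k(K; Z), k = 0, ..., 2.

H_0 ≅ Z,  H_1 ≅ Z ⊕ Z_2,  H_2 = 0.

Order the vertices as a < b < c < d < e < f < g < h < i. Listing each simplex with vertices in this order, K has dimension 2 with simplices:

  0-simplices (9): a, b, c, d, e, f, g, h, i
  1-simplices (27): ab, ac, ad, af, ah, ai, bc, be, bf, bg, bi, cd, ce, cg, ch, de, df, dh, di, ef, eg, ei, fg, fh, gh, gi, hi
  2-simplices (18): abc, abf, acd, adi, afh, ahi, bce, bei, bfg, bgi, cdh, ceg, cgh, def, dei, dfh, efg, ghi

so the chain groups are C_0 ≅ Z^9, C_1 ≅ Z^27, C_2 ≅ Z^18.

∂_1: C_1 → C_0 maps an edge to its endpoints' difference, ∂[p,q] = q − p. For instance
  ∂ah = h − a.
As a 9×27 matrix over Z this has rank 8, with invariant factors (1,1,1,1,1,1,1,1).

Boundary ∂_2: C_2 → C_1 acts by ∂[p,q,r] = [q,r] − [p,r] + [p,q]. For instance
  ∂adi = di − ai + ad,
  ∂efg = fg − eg + ef.
The 27×18 boundary matrix has rank 18 and Smith normal form diag(1,1,1,1,1,1,1,1,1,1,1,1,1,1,1,1,1,2).

Computing H_k = (kernel of ∂_k) / (image of ∂_{k+1}):

  H_0: rank C_0 − rank ∂_1 = 9 − 8 = 1, and the invariant factors of ∂_1 are all 1, so H_0 = Z.
  H_1: rank ker ∂_1 − rank ∂_2 = (27 − 8) − 18 = 1, and ∂_2 has invariant factor 2 > 1, so H_1 = Z ⊕ Z_2.
  H_2: rank ker ∂_2 − rank ∂_3 = (18 − 18) − 0 = 0, and there is no ∂_3, so H_2 = 0.

As a check, the Euler characteristic is 9 − 27 + 18 = 0, which agrees with 1 − 1 + 0 = 0.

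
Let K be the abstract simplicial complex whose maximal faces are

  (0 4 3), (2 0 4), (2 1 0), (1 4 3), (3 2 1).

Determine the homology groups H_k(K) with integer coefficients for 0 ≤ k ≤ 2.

Take the total order 0 < 1 < 2 < 3 < 4 on the vertex set. Then K (dimension 2) consists of the simplices:

  0-simplices (5): [0], [1], [2], [3], [4]
  1-simplices (10): [0,1], [0,2], [0,3], [0,4], [1,2], [1,3], [1,4], [2,3], [2,4], [3,4]
  2-simplices (5): [0,1,2], [0,2,4], [0,3,4], [1,2,3], [1,3,4]

Hence C_0 ≅ Z^5, C_1 ≅ Z^10, C_2 ≅ Z^5.

Boundary ∂_1: C_1 → C_0 sends each edge [p,q] (with p < q) to q − p.
As a 5×10 matrix over Z this has rank 4, with invariant factors (1,1,1,1).

∂_2: C_2 → C_1 sends each 2-simplex [p,q,r] to [q,r] − [p,r] + [p,q]. For instance
  ∂[1,3,4] = [3,4] − [1,4] + [1,3],
  ∂[1,2,3] = [2,3] − [1,3] + [1,2].
This gives a 10×5 integer matrix of rank 5; reducing to Smith normal form yields diagonal entries (1,1,1,1,1).

Computing H_k = (kernel of ∂_k) / (image of ∂_{k+1}):

  H_0: rank C_0 − rank ∂_1 = 5 − 4 = 1, and the invariant factors of ∂_1 are all 1, so H_0 ≅ Z.
  H_1: rank ker ∂_1 − rank ∂_2 = (10 − 4) − 5 = 1, and the invariant factors of ∂_2 are all 1, so H_1 ≅ Z.
  H_2: rank ker ∂_2 − rank ∂_3 = (5 − 5) − 0 = 0, and there is no ∂_3, so H_2 ≅ 0.

As a check, the Euler characteristic is 5 − 10 + 5 = 0, which agrees with 1 − 1 + 0 = 0.

H_0 ≅ Z,  H_1 ≅ Z,  H_2 = 0.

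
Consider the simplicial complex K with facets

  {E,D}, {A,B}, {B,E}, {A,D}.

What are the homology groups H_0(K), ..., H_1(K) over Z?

H_0 ≅ Z,  H_1 ≅ Z.

Fix the vertex order A < B < D < E and write every simplex with vertices in increasing order. Then dim K = 1 and the simplices of K are:

  0-simplices (4): A, B, D, E
  1-simplices (4): AB, AD, BE, DE

so the chain groups are C_0 ≅ Z^4, C_1 ≅ Z^4.

The boundary map ∂_1: C_1 → C_0 maps an edge to its endpoints' difference, ∂[p,q] = q − p.
The resulting 4×4 matrix has rank 3, and its Smith normal form has invariant factors (1,1,1).

From H_k ≅ ker(∂_k) / im(∂_{k+1}) we obtain:

  H_0: rank C_0 − rank ∂_1 = 4 − 3 = 1, and the invariant factors of ∂_1 are all 1, so H_0 ≅ Z.
  H_1: rank ker ∂_1 − rank ∂_2 = (4 − 3) − 0 = 1, and there is no ∂_2, so H_1 ≅ Z.

As a check, the Euler characteristic is 4 − 4 = 0, which agrees with 1 − 1 = 0.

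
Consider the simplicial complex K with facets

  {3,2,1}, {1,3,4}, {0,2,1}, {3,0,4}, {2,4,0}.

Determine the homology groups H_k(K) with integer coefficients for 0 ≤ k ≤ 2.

We work with the vertex ordering 0 < 1 < 2 < 3 < 4. The simplices of K, each written with vertices in increasing order, are:

  0-simplices (5): [0], [1], [2], [3], [4]
  1-simplices (10): [0,1], [0,2], [0,3], [0,4], [1,2], [1,3], [1,4], [2,3], [2,4], [3,4]
  2-simplices (5): [0,1,2], [0,2,4], [0,3,4], [1,2,3], [1,3,4]

giving chain groups C_0 ≅ Z^5, C_1 ≅ Z^10, C_2 ≅ Z^5.

∂_1: C_1 → C_0 sends each edge [p,q] (with p < q) to q − p.
The 5×10 boundary matrix has rank 4 and Smith normal form diag(1,1,1,1).

The boundary map ∂_2: C_2 → C_1 maps a triangle to the signed sum of its edges. For instance
  ∂[1,3,4] = [3,4] − [1,4] + [1,3],
  ∂[0,1,2] = [1,2] − [0,2] + [0,1].
The resulting 10×5 matrix has rank 5, and its Smith normal form has invariant factors (1,1,1,1,1).

Now H_k = ker ∂_k / im ∂_{k+1}, so:

  H_0: rank C_0 − rank ∂_1 = 5 − 4 = 1, and the invariant factors of ∂_1 are all 1, so H_0 ≅ Z.
  H_1: rank ker ∂_1 − rank ∂_2 = (10 − 4) − 5 = 1, and the invariant factors of ∂_2 are all 1, so H_1 ≅ Z.
  H_2: rank ker ∂_2 − rank ∂_3 = (5 − 5) − 0 = 0, and there is no ∂_3, so H_2 ≅ 0.

H_0 = Z,  H_1 = Z,  H_2 = 0.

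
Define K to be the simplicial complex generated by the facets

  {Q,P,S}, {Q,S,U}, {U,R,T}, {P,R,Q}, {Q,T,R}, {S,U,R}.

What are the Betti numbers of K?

b_0 = 1, b_1 = 1, b_2 = 0.

Order the vertices as P < Q < R < S < T < U. Listing each simplex with vertices in this order, K has dimension 2 with simplices:

  0-simplices (6): P, Q, R, S, T, U
  1-simplices (12): PQ, PR, PS, QR, QS, QT, QU, RS, RT, RU, SU, TU
  2-simplices (6): PQR, PQS, QRT, QSU, RSU, RTU

giving chain groups C_0 ≅ Z^6, C_1 ≅ Z^12, C_2 ≅ Z^6.

Boundary ∂_1: C_1 → C_0 maps an edge to its endpoints' difference, ∂[p,q] = q − p.
The resulting 6×12 matrix has rank 5, and its Smith normal form has invariant factors (1,1,1,1,1).

∂_2: C_2 → C_1 maps a triangle to the signed sum of its edges. For instance
  ∂PQS = QS − PS + PQ,
  ∂QRT = RT − QT + QR.
The resulting 12×6 matrix has rank 6, and its Smith normal form has invariant factors (1,1,1,1,1,1).

Reading off H_k = ker ∂_k / im ∂_{k+1}:

  H_0: rank C_0 − rank ∂_1 = 6 − 5 = 1, and the invariant factors of ∂_1 are all 1, so H_0 = Z.
  H_1: rank ker ∂_1 − rank ∂_2 = (12 − 5) − 6 = 1, and the invariant factors of ∂_2 are all 1, so H_1 = Z.
  H_2: rank ker ∂_2 − rank ∂_3 = (6 − 6) − 0 = 0, and there is no ∂_3, so H_2 = 0.

As a check, the Euler characteristic is 6 − 12 + 6 = 0, which agrees with 1 − 1 + 0 = 0.
(K is a triangulation of the cylinder S^1 x I.)

Hence the Betti numbers are b_0 = 1, b_1 = 1, b_2 = 0.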